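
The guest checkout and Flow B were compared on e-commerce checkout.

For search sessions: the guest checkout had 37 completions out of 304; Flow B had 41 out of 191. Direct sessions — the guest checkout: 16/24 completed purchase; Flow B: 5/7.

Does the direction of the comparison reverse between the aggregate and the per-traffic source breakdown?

Search: the guest checkout 37/304 = 12.2%, Flow B 41/191 = 21.5% → Flow B
Direct: the guest checkout 16/24 = 66.7%, Flow B 5/7 = 71.4% → Flow B
Overall: the guest checkout 53/328 = 16.2%, Flow B 46/198 = 23.2% → Flow B
Flow B wins overall and in every traffic group — no reversal.

No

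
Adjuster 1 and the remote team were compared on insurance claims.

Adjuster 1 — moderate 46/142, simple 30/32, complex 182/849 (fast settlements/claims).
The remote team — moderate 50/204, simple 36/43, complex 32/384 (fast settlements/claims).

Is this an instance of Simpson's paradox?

No

Moderate: Adjuster 1 46/142 = 32.4%, the remote team 50/204 = 24.5% → Adjuster 1
Simple: Adjuster 1 30/32 = 93.8%, the remote team 36/43 = 83.7% → Adjuster 1
Complex: Adjuster 1 182/849 = 21.4%, the remote team 32/384 = 8.3% → Adjuster 1
Overall: Adjuster 1 258/1023 = 25.2%, the remote team 118/631 = 18.7% → Adjuster 1
Adjuster 1 wins overall and in every claim group — no reversal.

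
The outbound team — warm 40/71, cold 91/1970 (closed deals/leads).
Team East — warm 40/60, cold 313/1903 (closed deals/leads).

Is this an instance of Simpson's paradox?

Warm: the outbound team 40/71 = 56.3%, Team East 40/60 = 66.7% → Team East
Cold: the outbound team 91/1970 = 4.6%, Team East 313/1903 = 16.4% → Team East
Overall: the outbound team 131/2041 = 6.4%, Team East 353/1963 = 18.0% → Team East
Team East wins overall and in every lead group — no reversal.

No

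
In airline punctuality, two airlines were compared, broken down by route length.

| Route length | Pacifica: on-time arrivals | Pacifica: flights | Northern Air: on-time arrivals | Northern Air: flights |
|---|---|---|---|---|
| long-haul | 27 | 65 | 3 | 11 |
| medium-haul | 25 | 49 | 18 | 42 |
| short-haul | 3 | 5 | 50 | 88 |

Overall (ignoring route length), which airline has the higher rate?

Northern Air

Long-haul: Pacifica 27/65 = 41.5%, Northern Air 3/11 = 27.3% → Pacifica
Medium-haul: Pacifica 25/49 = 51.0%, Northern Air 18/42 = 42.9% → Pacifica
Short-haul: Pacifica 3/5 = 60.0%, Northern Air 50/88 = 56.8% → Pacifica
Overall: Pacifica 55/119 = 46.2%, Northern Air 71/141 = 50.4% → Northern Air
(Pacifica wins every route group but Northern Air wins overall — Pacifica's flights skew toward the low-rate long-haul group.)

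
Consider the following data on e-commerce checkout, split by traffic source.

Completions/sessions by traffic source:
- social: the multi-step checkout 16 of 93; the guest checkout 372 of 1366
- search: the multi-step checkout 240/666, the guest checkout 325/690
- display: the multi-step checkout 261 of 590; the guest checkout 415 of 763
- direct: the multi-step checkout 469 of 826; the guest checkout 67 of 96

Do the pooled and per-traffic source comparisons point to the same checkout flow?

Social: the multi-step checkout 16/93 = 17.2%, the guest checkout 372/1366 = 27.2% → the guest checkout
Search: the multi-step checkout 240/666 = 36.0%, the guest checkout 325/690 = 47.1% → the guest checkout
Display: the multi-step checkout 261/590 = 44.2%, the guest checkout 415/763 = 54.4% → the guest checkout
Direct: the multi-step checkout 469/826 = 56.8%, the guest checkout 67/96 = 69.8% → the guest checkout
Overall: the multi-step checkout 986/2175 = 45.3%, the guest checkout 1179/2915 = 40.4% → the multi-step checkout
The guest checkout wins each traffic group but the multi-step checkout wins overall — the comparison reverses. The guest checkout's sessions skew toward social, which has a lower base rate.

No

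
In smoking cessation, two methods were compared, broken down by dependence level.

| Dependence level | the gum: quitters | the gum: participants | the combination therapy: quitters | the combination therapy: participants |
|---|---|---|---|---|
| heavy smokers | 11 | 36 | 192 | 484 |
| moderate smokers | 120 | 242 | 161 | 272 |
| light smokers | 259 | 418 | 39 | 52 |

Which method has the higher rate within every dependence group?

the combination therapy

Heavy smokers: the gum 11/36 = 30.6%, the combination therapy 192/484 = 39.7% → the combination therapy
Moderate smokers: the gum 120/242 = 49.6%, the combination therapy 161/272 = 59.2% → the combination therapy
Light smokers: the gum 259/418 = 62.0%, the combination therapy 39/52 = 75.0% → the combination therapy
The combination therapy has the higher rate in all 3 groups.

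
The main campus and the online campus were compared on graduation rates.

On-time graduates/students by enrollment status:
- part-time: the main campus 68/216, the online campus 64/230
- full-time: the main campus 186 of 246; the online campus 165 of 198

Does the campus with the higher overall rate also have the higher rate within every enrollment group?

No

Part-time: the main campus 68/216 = 31.5%, the online campus 64/230 = 27.8% → the main campus
Full-time: the main campus 186/246 = 75.6%, the online campus 165/198 = 83.3% → the online campus
Overall: the main campus 254/462 = 55.0%, the online campus 229/428 = 53.5% → the main campus
Neither sweeps: the main campus wins 1 of 2 groups, the online campus wins 1. The main campus wins overall but not every group — no Simpson reversal.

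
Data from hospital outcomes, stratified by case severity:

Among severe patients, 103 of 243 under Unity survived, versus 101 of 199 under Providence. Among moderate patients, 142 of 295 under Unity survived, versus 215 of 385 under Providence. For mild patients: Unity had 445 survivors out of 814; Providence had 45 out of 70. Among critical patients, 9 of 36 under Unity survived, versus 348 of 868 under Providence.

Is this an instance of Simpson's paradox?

Yes

Severe: Unity 103/243 = 42.4%, Providence 101/199 = 50.8% → Providence
Moderate: Unity 142/295 = 48.1%, Providence 215/385 = 55.8% → Providence
Mild: Unity 445/814 = 54.7%, Providence 45/70 = 64.3% → Providence
Critical: Unity 9/36 = 25.0%, Providence 348/868 = 40.1% → Providence
Overall: Unity 699/1388 = 50.4%, Providence 709/1522 = 46.6% → Unity
Providence wins each case group but Unity wins overall — the comparison reverses. Providence's patients skew toward critical, which has a lower base rate.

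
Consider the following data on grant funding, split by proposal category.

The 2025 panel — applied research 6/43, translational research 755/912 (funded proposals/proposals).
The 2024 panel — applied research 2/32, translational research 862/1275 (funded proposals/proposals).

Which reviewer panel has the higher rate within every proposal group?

Applied research: the 2025 panel 6/43 = 14.0%, the 2024 panel 2/32 = 6.2% → the 2025 panel
Translational research: the 2025 panel 755/912 = 82.8%, the 2024 panel 862/1275 = 67.6% → the 2025 panel
The 2025 panel has the higher rate in both groups.

the 2025 panel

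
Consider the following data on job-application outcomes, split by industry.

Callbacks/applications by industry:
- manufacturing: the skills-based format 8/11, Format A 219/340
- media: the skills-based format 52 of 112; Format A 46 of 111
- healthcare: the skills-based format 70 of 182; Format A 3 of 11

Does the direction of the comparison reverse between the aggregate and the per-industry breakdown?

Yes

Manufacturing: the skills-based format 8/11 = 72.7%, Format A 219/340 = 64.4% → the skills-based format
Media: the skills-based format 52/112 = 46.4%, Format A 46/111 = 41.4% → the skills-based format
Healthcare: the skills-based format 70/182 = 38.5%, Format A 3/11 = 27.3% → the skills-based format
Overall: the skills-based format 130/305 = 42.6%, Format A 268/462 = 58.0% → Format A
The skills-based format wins each industry group but Format A wins overall — the comparison reverses. The skills-based format's applications skew toward healthcare, which has a lower base rate.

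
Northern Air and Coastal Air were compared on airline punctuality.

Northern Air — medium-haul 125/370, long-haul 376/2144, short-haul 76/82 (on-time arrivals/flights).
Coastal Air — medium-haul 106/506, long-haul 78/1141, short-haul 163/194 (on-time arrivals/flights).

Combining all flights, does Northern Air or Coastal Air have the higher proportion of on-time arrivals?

Northern Air

Medium-haul: Northern Air 125/370 = 33.8%, Coastal Air 106/506 = 20.9% → Northern Air
Long-haul: Northern Air 376/2144 = 17.5%, Coastal Air 78/1141 = 6.8% → Northern Air
Short-haul: Northern Air 76/82 = 92.7%, Coastal Air 163/194 = 84.0% → Northern Air
Overall: Northern Air 577/2596 = 22.2%, Coastal Air 347/1841 = 18.8% → Northern Air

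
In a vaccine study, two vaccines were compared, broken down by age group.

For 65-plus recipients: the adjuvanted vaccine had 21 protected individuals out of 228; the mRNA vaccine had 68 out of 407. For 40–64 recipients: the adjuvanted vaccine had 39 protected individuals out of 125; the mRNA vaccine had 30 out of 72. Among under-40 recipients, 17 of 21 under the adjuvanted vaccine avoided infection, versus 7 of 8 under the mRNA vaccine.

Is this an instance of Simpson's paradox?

No

65-plus: the adjuvanted vaccine 21/228 = 9.2%, the mRNA vaccine 68/407 = 16.7% → the mRNA vaccine
40–64: the adjuvanted vaccine 39/125 = 31.2%, the mRNA vaccine 30/72 = 41.7% → the mRNA vaccine
Under-40: the adjuvanted vaccine 17/21 = 81.0%, the mRNA vaccine 7/8 = 87.5% → the mRNA vaccine
Overall: the adjuvanted vaccine 77/374 = 20.6%, the mRNA vaccine 105/487 = 21.6% → the mRNA vaccine
The mRNA vaccine wins overall and in every age group — no reversal.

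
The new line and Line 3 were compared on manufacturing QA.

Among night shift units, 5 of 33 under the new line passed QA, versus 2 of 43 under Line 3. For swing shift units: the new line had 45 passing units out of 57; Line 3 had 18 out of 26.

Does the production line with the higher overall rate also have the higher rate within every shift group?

Night shift: the new line 5/33 = 15.2%, Line 3 2/43 = 4.7% → the new line
Swing shift: the new line 45/57 = 78.9%, Line 3 18/26 = 69.2% → the new line
Overall: the new line 50/90 = 55.6%, Line 3 20/69 = 29.0% → the new line
The new line wins overall and in every shift group — no reversal.

Yes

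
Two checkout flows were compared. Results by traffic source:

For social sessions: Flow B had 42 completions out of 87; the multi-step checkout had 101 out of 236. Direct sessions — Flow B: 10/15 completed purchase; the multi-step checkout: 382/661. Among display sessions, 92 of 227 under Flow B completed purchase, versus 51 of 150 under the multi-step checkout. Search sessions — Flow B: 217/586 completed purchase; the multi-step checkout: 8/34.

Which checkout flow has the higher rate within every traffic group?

Flow B

Social: Flow B 42/87 = 48.3%, the multi-step checkout 101/236 = 42.8% → Flow B
Direct: Flow B 10/15 = 66.7%, the multi-step checkout 382/661 = 57.8% → Flow B
Display: Flow B 92/227 = 40.5%, the multi-step checkout 51/150 = 34.0% → Flow B
Search: Flow B 217/586 = 37.0%, the multi-step checkout 8/34 = 23.5% → Flow B
Flow B has the higher rate in all 4 groups.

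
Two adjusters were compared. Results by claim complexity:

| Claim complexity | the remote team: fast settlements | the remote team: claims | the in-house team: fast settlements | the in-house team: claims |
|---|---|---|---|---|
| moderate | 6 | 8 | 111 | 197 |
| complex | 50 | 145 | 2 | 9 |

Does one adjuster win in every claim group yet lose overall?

Yes

Moderate: the remote team 6/8 = 75.0%, the in-house team 111/197 = 56.3% → the remote team
Complex: the remote team 50/145 = 34.5%, the in-house team 2/9 = 22.2% → the remote team
Overall: the remote team 56/153 = 36.6%, the in-house team 113/206 = 54.9% → the in-house team
The remote team wins each claim group but the in-house team wins overall — the comparison reverses. The remote team's claims skew toward complex, which has a lower base rate.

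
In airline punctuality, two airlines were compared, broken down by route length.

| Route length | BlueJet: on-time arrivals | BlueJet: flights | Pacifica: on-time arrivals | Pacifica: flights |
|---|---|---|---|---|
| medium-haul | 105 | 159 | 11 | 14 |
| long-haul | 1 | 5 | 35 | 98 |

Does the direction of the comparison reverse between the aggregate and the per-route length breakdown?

Yes

Medium-haul: BlueJet 105/159 = 66.0%, Pacifica 11/14 = 78.6% → Pacifica
Long-haul: BlueJet 1/5 = 20.0%, Pacifica 35/98 = 35.7% → Pacifica
Overall: BlueJet 106/164 = 64.6%, Pacifica 46/112 = 41.1% → BlueJet
Pacifica wins each route group but BlueJet wins overall — the comparison reverses. Pacifica's flights skew toward long-haul, which has a lower base rate.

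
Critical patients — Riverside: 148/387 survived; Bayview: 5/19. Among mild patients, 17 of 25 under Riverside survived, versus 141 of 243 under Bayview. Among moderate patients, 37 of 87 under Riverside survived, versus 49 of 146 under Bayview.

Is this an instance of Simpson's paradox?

Yes

Critical: Riverside 148/387 = 38.2%, Bayview 5/19 = 26.3% → Riverside
Mild: Riverside 17/25 = 68.0%, Bayview 141/243 = 58.0% → Riverside
Moderate: Riverside 37/87 = 42.5%, Bayview 49/146 = 33.6% → Riverside
Overall: Riverside 202/499 = 40.5%, Bayview 195/408 = 47.8% → Bayview
Riverside wins each case group but Bayview wins overall — the comparison reverses. Riverside's patients skew toward critical, which has a lower base rate.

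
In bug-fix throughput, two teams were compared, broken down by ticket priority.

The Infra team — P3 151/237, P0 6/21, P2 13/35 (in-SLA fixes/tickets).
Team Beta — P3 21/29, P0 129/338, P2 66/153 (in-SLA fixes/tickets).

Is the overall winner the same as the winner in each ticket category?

No

P3: the Infra team 151/237 = 63.7%, Team Beta 21/29 = 72.4% → Team Beta
P0: the Infra team 6/21 = 28.6%, Team Beta 129/338 = 38.2% → Team Beta
P2: the Infra team 13/35 = 37.1%, Team Beta 66/153 = 43.1% → Team Beta
Overall: the Infra team 170/293 = 58.0%, Team Beta 216/520 = 41.5% → the Infra team
Team Beta wins each ticket group but the Infra team wins overall — the comparison reverses. Team Beta's tickets skew toward P0, which has a lower base rate.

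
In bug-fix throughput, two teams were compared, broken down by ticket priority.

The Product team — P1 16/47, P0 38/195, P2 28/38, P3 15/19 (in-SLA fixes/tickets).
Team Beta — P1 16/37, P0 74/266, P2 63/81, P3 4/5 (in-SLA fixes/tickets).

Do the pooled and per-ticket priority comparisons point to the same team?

Yes

P1: the Product team 16/47 = 34.0%, Team Beta 16/37 = 43.2% → Team Beta
P0: the Product team 38/195 = 19.5%, Team Beta 74/266 = 27.8% → Team Beta
P2: the Product team 28/38 = 73.7%, Team Beta 63/81 = 77.8% → Team Beta
P3: the Product team 15/19 = 78.9%, Team Beta 4/5 = 80.0% → Team Beta
Overall: the Product team 97/299 = 32.4%, Team Beta 157/389 = 40.4% → Team Beta
Team Beta wins overall and in every ticket group — no reversal.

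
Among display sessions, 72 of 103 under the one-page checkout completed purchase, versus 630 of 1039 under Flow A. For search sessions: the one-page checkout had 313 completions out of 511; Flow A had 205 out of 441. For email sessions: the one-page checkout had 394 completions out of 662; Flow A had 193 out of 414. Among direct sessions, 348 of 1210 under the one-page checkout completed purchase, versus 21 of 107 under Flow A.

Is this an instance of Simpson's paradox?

Yes

Display: the one-page checkout 72/103 = 69.9%, Flow A 630/1039 = 60.6% → the one-page checkout
Search: the one-page checkout 313/511 = 61.3%, Flow A 205/441 = 46.5% → the one-page checkout
Email: the one-page checkout 394/662 = 59.5%, Flow A 193/414 = 46.6% → the one-page checkout
Direct: the one-page checkout 348/1210 = 28.8%, Flow A 21/107 = 19.6% → the one-page checkout
Overall: the one-page checkout 1127/2486 = 45.3%, Flow A 1049/2001 = 52.4% → Flow A
The one-page checkout wins each traffic group but Flow A wins overall — the comparison reverses. The one-page checkout's sessions skew toward direct, which has a lower base rate.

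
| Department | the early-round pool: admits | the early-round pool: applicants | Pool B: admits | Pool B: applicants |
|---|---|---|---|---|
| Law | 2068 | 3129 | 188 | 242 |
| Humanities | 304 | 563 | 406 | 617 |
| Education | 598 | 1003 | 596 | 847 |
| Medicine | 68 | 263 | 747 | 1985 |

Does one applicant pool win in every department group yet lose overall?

Law: the early-round pool 2068/3129 = 66.1%, Pool B 188/242 = 77.7% → Pool B
Humanities: the early-round pool 304/563 = 54.0%, Pool B 406/617 = 65.8% → Pool B
Education: the early-round pool 598/1003 = 59.6%, Pool B 596/847 = 70.4% → Pool B
Medicine: the early-round pool 68/263 = 25.9%, Pool B 747/1985 = 37.6% → Pool B
Overall: the early-round pool 3038/4958 = 61.3%, Pool B 1937/3691 = 52.5% → the early-round pool
Pool B wins each department group but the early-round pool wins overall — the comparison reverses. Pool B's applicants skew toward Medicine, which has a lower base rate.

Yes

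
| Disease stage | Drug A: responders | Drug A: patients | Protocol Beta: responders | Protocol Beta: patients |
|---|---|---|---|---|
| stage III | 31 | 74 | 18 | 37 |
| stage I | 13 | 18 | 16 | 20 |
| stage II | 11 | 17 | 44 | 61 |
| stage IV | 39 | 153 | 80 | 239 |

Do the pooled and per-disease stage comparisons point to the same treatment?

Stage III: Drug A 31/74 = 41.9%, Protocol Beta 18/37 = 48.6% → Protocol Beta
Stage I: Drug A 13/18 = 72.2%, Protocol Beta 16/20 = 80.0% → Protocol Beta
Stage II: Drug A 11/17 = 64.7%, Protocol Beta 44/61 = 72.1% → Protocol Beta
Stage IV: Drug A 39/153 = 25.5%, Protocol Beta 80/239 = 33.5% → Protocol Beta
Overall: Drug A 94/262 = 35.9%, Protocol Beta 158/357 = 44.3% → Protocol Beta
Protocol Beta wins overall and in every disease group — no reversal.

Yes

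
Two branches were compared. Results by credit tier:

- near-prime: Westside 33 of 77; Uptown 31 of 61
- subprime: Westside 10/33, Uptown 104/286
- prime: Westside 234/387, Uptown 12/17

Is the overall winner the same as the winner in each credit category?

No

Near-prime: Westside 33/77 = 42.9%, Uptown 31/61 = 50.8% → Uptown
Subprime: Westside 10/33 = 30.3%, Uptown 104/286 = 36.4% → Uptown
Prime: Westside 234/387 = 60.5%, Uptown 12/17 = 70.6% → Uptown
Overall: Westside 277/497 = 55.7%, Uptown 147/364 = 40.4% → Westside
Uptown wins each credit group but Westside wins overall — the comparison reverses. Uptown's applications skew toward subprime, which has a lower base rate.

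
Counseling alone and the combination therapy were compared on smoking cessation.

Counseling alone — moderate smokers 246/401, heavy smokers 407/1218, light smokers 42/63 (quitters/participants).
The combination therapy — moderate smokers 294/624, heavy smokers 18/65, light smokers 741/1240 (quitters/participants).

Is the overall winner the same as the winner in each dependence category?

Moderate smokers: counseling alone 246/401 = 61.3%, the combination therapy 294/624 = 47.1% → counseling alone
Heavy smokers: counseling alone 407/1218 = 33.4%, the combination therapy 18/65 = 27.7% → counseling alone
Light smokers: counseling alone 42/63 = 66.7%, the combination therapy 741/1240 = 59.8% → counseling alone
Overall: counseling alone 695/1682 = 41.3%, the combination therapy 1053/1929 = 54.6% → the combination therapy
Counseling alone wins each dependence group but the combination therapy wins overall — the comparison reverses. Counseling alone's participants skew toward heavy smokers, which has a lower base rate.

No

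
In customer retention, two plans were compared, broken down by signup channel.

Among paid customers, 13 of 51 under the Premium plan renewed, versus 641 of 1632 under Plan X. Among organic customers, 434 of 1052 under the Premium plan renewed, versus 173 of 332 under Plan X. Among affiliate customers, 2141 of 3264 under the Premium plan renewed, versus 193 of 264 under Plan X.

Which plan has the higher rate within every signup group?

Paid: the Premium plan 13/51 = 25.5%, Plan X 641/1632 = 39.3% → Plan X
Organic: the Premium plan 434/1052 = 41.3%, Plan X 173/332 = 52.1% → Plan X
Affiliate: the Premium plan 2141/3264 = 65.6%, Plan X 193/264 = 73.1% → Plan X
Plan X has the higher rate in all 3 groups.

Plan X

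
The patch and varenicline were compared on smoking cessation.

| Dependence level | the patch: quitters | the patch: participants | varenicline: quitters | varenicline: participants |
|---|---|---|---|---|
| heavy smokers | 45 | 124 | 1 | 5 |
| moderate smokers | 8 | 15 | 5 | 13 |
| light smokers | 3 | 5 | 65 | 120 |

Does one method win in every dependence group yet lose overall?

Yes

Heavy smokers: the patch 45/124 = 36.3%, varenicline 1/5 = 20.0% → the patch
Moderate smokers: the patch 8/15 = 53.3%, varenicline 5/13 = 38.5% → the patch
Light smokers: the patch 3/5 = 60.0%, varenicline 65/120 = 54.2% → the patch
Overall: the patch 56/144 = 38.9%, varenicline 71/138 = 51.4% → varenicline
The patch wins each dependence group but varenicline wins overall — the comparison reverses. The patch's participants skew toward heavy smokers, which has a lower base rate.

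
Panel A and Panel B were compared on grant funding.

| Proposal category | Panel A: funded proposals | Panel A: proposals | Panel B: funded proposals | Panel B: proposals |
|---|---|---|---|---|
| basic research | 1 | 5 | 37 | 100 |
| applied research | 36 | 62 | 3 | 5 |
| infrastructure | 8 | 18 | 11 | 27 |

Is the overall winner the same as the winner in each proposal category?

No

Basic research: Panel A 1/5 = 20.0%, Panel B 37/100 = 37.0% → Panel B
Applied research: Panel A 36/62 = 58.1%, Panel B 3/5 = 60.0% → Panel B
Infrastructure: Panel A 8/18 = 44.4%, Panel B 11/27 = 40.7% → Panel A
Overall: Panel A 45/85 = 52.9%, Panel B 51/132 = 38.6% → Panel A
Neither sweeps: Panel A wins 1 of 3 groups, Panel B wins 2. Panel A wins overall but not every group — no Simpson reversal.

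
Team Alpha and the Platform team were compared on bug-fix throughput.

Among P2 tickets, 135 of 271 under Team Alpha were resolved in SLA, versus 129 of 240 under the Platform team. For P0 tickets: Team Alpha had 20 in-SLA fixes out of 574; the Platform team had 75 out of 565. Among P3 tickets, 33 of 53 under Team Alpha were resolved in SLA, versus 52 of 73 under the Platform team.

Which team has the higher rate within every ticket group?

the Platform team

P2: Team Alpha 135/271 = 49.8%, the Platform team 129/240 = 53.8% → the Platform team
P0: Team Alpha 20/574 = 3.5%, the Platform team 75/565 = 13.3% → the Platform team
P3: Team Alpha 33/53 = 62.3%, the Platform team 52/73 = 71.2% → the Platform team
The Platform team has the higher rate in all 3 groups.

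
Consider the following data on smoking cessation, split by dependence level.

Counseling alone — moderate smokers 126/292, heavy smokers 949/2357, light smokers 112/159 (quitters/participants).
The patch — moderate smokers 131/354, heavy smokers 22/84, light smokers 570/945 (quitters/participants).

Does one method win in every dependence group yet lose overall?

Yes

Moderate smokers: counseling alone 126/292 = 43.2%, the patch 131/354 = 37.0% → counseling alone
Heavy smokers: counseling alone 949/2357 = 40.3%, the patch 22/84 = 26.2% → counseling alone
Light smokers: counseling alone 112/159 = 70.4%, the patch 570/945 = 60.3% → counseling alone
Overall: counseling alone 1187/2808 = 42.3%, the patch 723/1383 = 52.3% → the patch
Counseling alone wins each dependence group but the patch wins overall — the comparison reverses. Counseling alone's participants skew toward heavy smokers, which has a lower base rate.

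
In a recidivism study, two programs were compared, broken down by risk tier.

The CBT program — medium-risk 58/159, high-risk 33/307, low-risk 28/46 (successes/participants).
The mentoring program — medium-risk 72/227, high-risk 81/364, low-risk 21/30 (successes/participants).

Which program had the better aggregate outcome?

the mentoring program

Medium-risk: the CBT program 58/159 = 36.5%, the mentoring program 72/227 = 31.7% → the CBT program
High-risk: the CBT program 33/307 = 10.7%, the mentoring program 81/364 = 22.3% → the mentoring program
Low-risk: the CBT program 28/46 = 60.9%, the mentoring program 21/30 = 70.0% → the mentoring program
Overall: the CBT program 119/512 = 23.2%, the mentoring program 174/621 = 28.0% → the mentoring program
(Neither sweeps every risk group, but the mentoring program has the higher pooled rate.)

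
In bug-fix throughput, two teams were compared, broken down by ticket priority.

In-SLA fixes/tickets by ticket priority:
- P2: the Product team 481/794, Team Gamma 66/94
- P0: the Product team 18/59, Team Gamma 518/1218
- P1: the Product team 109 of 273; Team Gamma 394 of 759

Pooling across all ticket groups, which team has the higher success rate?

P2: the Product team 481/794 = 60.6%, Team Gamma 66/94 = 70.2% → Team Gamma
P0: the Product team 18/59 = 30.5%, Team Gamma 518/1218 = 42.5% → Team Gamma
P1: the Product team 109/273 = 39.9%, Team Gamma 394/759 = 51.9% → Team Gamma
Overall: the Product team 608/1126 = 54.0%, Team Gamma 978/2071 = 47.2% → the Product team
(Team Gamma wins every ticket group but the Product team wins overall — Team Gamma's tickets skew toward the low-rate P0 group.)

the Product team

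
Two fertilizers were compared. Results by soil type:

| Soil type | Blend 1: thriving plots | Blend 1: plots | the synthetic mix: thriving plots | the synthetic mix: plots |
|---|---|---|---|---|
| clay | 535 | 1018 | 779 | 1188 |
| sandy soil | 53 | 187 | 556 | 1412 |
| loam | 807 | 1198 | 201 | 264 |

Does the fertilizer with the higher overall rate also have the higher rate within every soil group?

No

Clay: Blend 1 535/1018 = 52.6%, the synthetic mix 779/1188 = 65.6% → the synthetic mix
Sandy soil: Blend 1 53/187 = 28.3%, the synthetic mix 556/1412 = 39.4% → the synthetic mix
Loam: Blend 1 807/1198 = 67.4%, the synthetic mix 201/264 = 76.1% → the synthetic mix
Overall: Blend 1 1395/2403 = 58.1%, the synthetic mix 1536/2864 = 53.6% → Blend 1
The synthetic mix wins each soil group but Blend 1 wins overall — the comparison reverses. The synthetic mix's plots skew toward sandy soil, which has a lower base rate.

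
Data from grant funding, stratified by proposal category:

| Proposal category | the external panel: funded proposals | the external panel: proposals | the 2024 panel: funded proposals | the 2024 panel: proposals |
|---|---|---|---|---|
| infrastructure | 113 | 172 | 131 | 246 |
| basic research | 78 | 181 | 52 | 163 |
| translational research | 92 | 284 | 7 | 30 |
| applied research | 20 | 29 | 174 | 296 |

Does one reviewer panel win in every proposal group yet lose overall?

Infrastructure: the external panel 113/172 = 65.7%, the 2024 panel 131/246 = 53.3% → the external panel
Basic research: the external panel 78/181 = 43.1%, the 2024 panel 52/163 = 31.9% → the external panel
Translational research: the external panel 92/284 = 32.4%, the 2024 panel 7/30 = 23.3% → the external panel
Applied research: the external panel 20/29 = 69.0%, the 2024 panel 174/296 = 58.8% → the external panel
Overall: the external panel 303/666 = 45.5%, the 2024 panel 364/735 = 49.5% → the 2024 panel
The external panel wins each proposal group but the 2024 panel wins overall — the comparison reverses. The external panel's proposals skew toward translational research, which has a lower base rate.

Yes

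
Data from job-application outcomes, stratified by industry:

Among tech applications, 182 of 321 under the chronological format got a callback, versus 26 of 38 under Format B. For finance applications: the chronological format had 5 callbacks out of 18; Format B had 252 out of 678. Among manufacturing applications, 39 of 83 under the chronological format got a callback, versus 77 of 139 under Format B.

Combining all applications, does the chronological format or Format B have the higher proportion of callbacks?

the chronological format

Tech: the chronological format 182/321 = 56.7%, Format B 26/38 = 68.4% → Format B
Finance: the chronological format 5/18 = 27.8%, Format B 252/678 = 37.2% → Format B
Manufacturing: the chronological format 39/83 = 47.0%, Format B 77/139 = 55.4% → Format B
Overall: the chronological format 226/422 = 53.6%, Format B 355/855 = 41.5% → the chronological format
(Format B wins every industry group but the chronological format wins overall — Format B's applications skew toward the low-rate finance group.)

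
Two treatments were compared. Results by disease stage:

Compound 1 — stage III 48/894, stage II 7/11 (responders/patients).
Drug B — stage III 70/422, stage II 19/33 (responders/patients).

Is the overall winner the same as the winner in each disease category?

No

Stage III: Compound 1 48/894 = 5.4%, Drug B 70/422 = 16.6% → Drug B
Stage II: Compound 1 7/11 = 63.6%, Drug B 19/33 = 57.6% → Compound 1
Overall: Compound 1 55/905 = 6.1%, Drug B 89/455 = 19.6% → Drug B
Neither sweeps: Compound 1 wins 1 of 2 groups, Drug B wins 1. Drug B wins overall but not every group — no Simpson reversal.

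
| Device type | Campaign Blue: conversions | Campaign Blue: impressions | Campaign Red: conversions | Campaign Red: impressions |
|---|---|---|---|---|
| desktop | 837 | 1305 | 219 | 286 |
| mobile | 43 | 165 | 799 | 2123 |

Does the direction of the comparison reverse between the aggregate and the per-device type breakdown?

Desktop: Campaign Blue 837/1305 = 64.1%, Campaign Red 219/286 = 76.6% → Campaign Red
Mobile: Campaign Blue 43/165 = 26.1%, Campaign Red 799/2123 = 37.6% → Campaign Red
Overall: Campaign Blue 880/1470 = 59.9%, Campaign Red 1018/2409 = 42.3% → Campaign Blue
Campaign Red wins each device group but Campaign Blue wins overall — the comparison reverses. Campaign Red's impressions skew toward mobile, which has a lower base rate.

Yes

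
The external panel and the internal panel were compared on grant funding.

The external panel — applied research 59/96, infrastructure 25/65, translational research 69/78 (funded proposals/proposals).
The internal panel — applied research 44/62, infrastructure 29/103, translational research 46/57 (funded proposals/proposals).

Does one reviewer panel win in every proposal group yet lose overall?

No

Applied research: the external panel 59/96 = 61.5%, the internal panel 44/62 = 71.0% → the internal panel
Infrastructure: the external panel 25/65 = 38.5%, the internal panel 29/103 = 28.2% → the external panel
Translational research: the external panel 69/78 = 88.5%, the internal panel 46/57 = 80.7% → the external panel
Overall: the external panel 153/239 = 64.0%, the internal panel 119/222 = 53.6% → the external panel
Neither sweeps: the external panel wins 2 of 3 groups, the internal panel wins 1. The external panel wins overall but not every group — no Simpson reversal.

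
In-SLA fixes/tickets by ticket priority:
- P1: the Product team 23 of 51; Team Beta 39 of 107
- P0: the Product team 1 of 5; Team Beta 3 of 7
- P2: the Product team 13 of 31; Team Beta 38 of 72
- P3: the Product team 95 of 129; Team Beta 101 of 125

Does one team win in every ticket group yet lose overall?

P1: the Product team 23/51 = 45.1%, Team Beta 39/107 = 36.4% → the Product team
P0: the Product team 1/5 = 20.0%, Team Beta 3/7 = 42.9% → Team Beta
P2: the Product team 13/31 = 41.9%, Team Beta 38/72 = 52.8% → Team Beta
P3: the Product team 95/129 = 73.6%, Team Beta 101/125 = 80.8% → Team Beta
Overall: the Product team 132/216 = 61.1%, Team Beta 181/311 = 58.2% → the Product team
Neither sweeps: the Product team wins 1 of 4 groups, Team Beta wins 3. The Product team wins overall but not every group — no Simpson reversal.

No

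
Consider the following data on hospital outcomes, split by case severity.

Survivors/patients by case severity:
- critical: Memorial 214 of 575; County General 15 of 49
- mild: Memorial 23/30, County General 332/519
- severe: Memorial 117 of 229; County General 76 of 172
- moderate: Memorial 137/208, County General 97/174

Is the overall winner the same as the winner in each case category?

No

Critical: Memorial 214/575 = 37.2%, County General 15/49 = 30.6% → Memorial
Mild: Memorial 23/30 = 76.7%, County General 332/519 = 64.0% → Memorial
Severe: Memorial 117/229 = 51.1%, County General 76/172 = 44.2% → Memorial
Moderate: Memorial 137/208 = 65.9%, County General 97/174 = 55.7% → Memorial
Overall: Memorial 491/1042 = 47.1%, County General 520/914 = 56.9% → County General
Memorial wins each case group but County General wins overall — the comparison reverses. Memorial's patients skew toward critical, which has a lower base rate.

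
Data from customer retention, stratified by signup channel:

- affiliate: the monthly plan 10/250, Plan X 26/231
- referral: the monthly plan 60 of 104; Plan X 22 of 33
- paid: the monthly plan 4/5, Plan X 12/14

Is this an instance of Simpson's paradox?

No

Affiliate: the monthly plan 10/250 = 4.0%, Plan X 26/231 = 11.3% → Plan X
Referral: the monthly plan 60/104 = 57.7%, Plan X 22/33 = 66.7% → Plan X
Paid: the monthly plan 4/5 = 80.0%, Plan X 12/14 = 85.7% → Plan X
Overall: the monthly plan 74/359 = 20.6%, Plan X 60/278 = 21.6% → Plan X
Plan X wins overall and in every signup group — no reversal.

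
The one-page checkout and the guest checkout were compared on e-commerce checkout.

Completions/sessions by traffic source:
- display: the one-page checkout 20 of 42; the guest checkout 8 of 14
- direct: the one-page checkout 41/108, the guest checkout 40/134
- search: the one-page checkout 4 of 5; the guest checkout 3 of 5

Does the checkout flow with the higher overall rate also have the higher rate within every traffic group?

Display: the one-page checkout 20/42 = 47.6%, the guest checkout 8/14 = 57.1% → the guest checkout
Direct: the one-page checkout 41/108 = 38.0%, the guest checkout 40/134 = 29.9% → the one-page checkout
Search: the one-page checkout 4/5 = 80.0%, the guest checkout 3/5 = 60.0% → the one-page checkout
Overall: the one-page checkout 65/155 = 41.9%, the guest checkout 51/153 = 33.3% → the one-page checkout
Neither sweeps: the one-page checkout wins 2 of 3 groups, the guest checkout wins 1. The one-page checkout wins overall but not every group — no Simpson reversal.

No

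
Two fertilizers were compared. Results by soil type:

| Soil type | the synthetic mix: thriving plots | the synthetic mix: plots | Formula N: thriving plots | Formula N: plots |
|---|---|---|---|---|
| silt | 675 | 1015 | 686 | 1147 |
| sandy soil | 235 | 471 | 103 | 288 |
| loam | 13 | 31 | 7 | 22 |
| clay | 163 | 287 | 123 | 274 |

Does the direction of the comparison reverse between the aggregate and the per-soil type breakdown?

Silt: the synthetic mix 675/1015 = 66.5%, Formula N 686/1147 = 59.8% → the synthetic mix
Sandy soil: the synthetic mix 235/471 = 49.9%, Formula N 103/288 = 35.8% → the synthetic mix
Loam: the synthetic mix 13/31 = 41.9%, Formula N 7/22 = 31.8% → the synthetic mix
Clay: the synthetic mix 163/287 = 56.8%, Formula N 123/274 = 44.9% → the synthetic mix
Overall: the synthetic mix 1086/1804 = 60.2%, Formula N 919/1731 = 53.1% → the synthetic mix
The synthetic mix wins overall and in every soil group — no reversal.

No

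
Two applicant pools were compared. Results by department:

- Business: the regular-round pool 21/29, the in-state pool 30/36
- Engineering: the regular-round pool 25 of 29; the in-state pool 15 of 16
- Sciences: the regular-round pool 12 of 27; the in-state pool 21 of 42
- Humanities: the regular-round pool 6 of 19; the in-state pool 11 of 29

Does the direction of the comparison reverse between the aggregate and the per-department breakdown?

Business: the regular-round pool 21/29 = 72.4%, the in-state pool 30/36 = 83.3% → the in-state pool
Engineering: the regular-round pool 25/29 = 86.2%, the in-state pool 15/16 = 93.8% → the in-state pool
Sciences: the regular-round pool 12/27 = 44.4%, the in-state pool 21/42 = 50.0% → the in-state pool
Humanities: the regular-round pool 6/19 = 31.6%, the in-state pool 11/29 = 37.9% → the in-state pool
Overall: the regular-round pool 64/104 = 61.5%, the in-state pool 77/123 = 62.6% → the in-state pool
The in-state pool wins overall and in every department group — no reversal.

No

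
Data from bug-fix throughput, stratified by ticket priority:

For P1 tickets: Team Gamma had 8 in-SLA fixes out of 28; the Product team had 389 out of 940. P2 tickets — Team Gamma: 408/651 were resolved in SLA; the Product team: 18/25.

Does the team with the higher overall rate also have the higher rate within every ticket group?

No

P1: Team Gamma 8/28 = 28.6%, the Product team 389/940 = 41.4% → the Product team
P2: Team Gamma 408/651 = 62.7%, the Product team 18/25 = 72.0% → the Product team
Overall: Team Gamma 416/679 = 61.3%, the Product team 407/965 = 42.2% → Team Gamma
The Product team wins each ticket group but Team Gamma wins overall — the comparison reverses. The Product team's tickets skew toward P1, which has a lower base rate.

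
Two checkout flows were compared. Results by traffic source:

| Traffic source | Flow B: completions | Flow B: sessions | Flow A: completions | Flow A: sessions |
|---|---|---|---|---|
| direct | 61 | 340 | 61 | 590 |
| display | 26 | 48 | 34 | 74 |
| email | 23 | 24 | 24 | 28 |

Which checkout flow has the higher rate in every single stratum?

Direct: Flow B 61/340 = 17.9%, Flow A 61/590 = 10.3% → Flow B
Display: Flow B 26/48 = 54.2%, Flow A 34/74 = 45.9% → Flow B
Email: Flow B 23/24 = 95.8%, Flow A 24/28 = 85.7% → Flow B
Flow B has the higher rate in all 3 groups.

Flow B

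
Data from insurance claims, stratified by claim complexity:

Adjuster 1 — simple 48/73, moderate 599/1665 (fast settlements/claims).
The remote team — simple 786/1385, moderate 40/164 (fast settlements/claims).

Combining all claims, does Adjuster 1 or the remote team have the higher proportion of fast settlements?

Simple: Adjuster 1 48/73 = 65.8%, the remote team 786/1385 = 56.8% → Adjuster 1
Moderate: Adjuster 1 599/1665 = 36.0%, the remote team 40/164 = 24.4% → Adjuster 1
Overall: Adjuster 1 647/1738 = 37.2%, the remote team 826/1549 = 53.3% → the remote team
(Adjuster 1 wins every claim group but the remote team wins overall — Adjuster 1's claims skew toward the low-rate moderate group.)

the remote team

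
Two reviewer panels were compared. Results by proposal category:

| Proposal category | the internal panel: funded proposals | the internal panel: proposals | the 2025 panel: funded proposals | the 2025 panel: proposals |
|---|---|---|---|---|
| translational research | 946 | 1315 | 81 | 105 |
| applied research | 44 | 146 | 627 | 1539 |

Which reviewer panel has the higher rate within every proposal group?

Translational research: the internal panel 946/1315 = 71.9%, the 2025 panel 81/105 = 77.1% → the 2025 panel
Applied research: the internal panel 44/146 = 30.1%, the 2025 panel 627/1539 = 40.7% → the 2025 panel
The 2025 panel has the higher rate in both groups.

the 2025 panel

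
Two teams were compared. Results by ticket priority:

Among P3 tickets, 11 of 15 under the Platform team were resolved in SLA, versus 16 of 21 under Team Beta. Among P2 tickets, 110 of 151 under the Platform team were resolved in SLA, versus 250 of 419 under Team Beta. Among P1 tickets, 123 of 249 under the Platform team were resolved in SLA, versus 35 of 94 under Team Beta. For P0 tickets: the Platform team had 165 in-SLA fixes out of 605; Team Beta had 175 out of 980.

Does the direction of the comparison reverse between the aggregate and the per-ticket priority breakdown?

P3: the Platform team 11/15 = 73.3%, Team Beta 16/21 = 76.2% → Team Beta
P2: the Platform team 110/151 = 72.8%, Team Beta 250/419 = 59.7% → the Platform team
P1: the Platform team 123/249 = 49.4%, Team Beta 35/94 = 37.2% → the Platform team
P0: the Platform team 165/605 = 27.3%, Team Beta 175/980 = 17.9% → the Platform team
Overall: the Platform team 409/1020 = 40.1%, Team Beta 476/1514 = 31.4% → the Platform team
Neither sweeps: the Platform team wins 3 of 4 groups, Team Beta wins 1. The Platform team wins overall but not every group — no Simpson reversal.

No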